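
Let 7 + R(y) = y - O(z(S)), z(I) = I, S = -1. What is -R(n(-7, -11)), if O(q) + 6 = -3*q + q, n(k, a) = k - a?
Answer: -1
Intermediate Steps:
O(q) = -6 - 2*q (O(q) = -6 + (-3*q + q) = -6 - 2*q)
R(y) = -3 + y (R(y) = -7 + (y - (-6 - 2*(-1))) = -7 + (y - (-6 + 2)) = -7 + (y - 1*(-4)) = -7 + (y + 4) = -7 + (4 + y) = -3 + y)
-R(n(-7, -11)) = -(-3 + (-7 - 1*(-11))) = -(-3 + (-7 + 11)) = -(-3 + 4) = -1*1 = -1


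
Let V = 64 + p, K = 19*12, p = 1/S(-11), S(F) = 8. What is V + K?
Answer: 2337/8 ≈ 292.13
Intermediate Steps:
p = ⅛ (p = 1/8 = ⅛ ≈ 0.12500)
K = 228
V = 513/8 (V = 64 + ⅛ = 513/8 ≈ 64.125)
V + K = 513/8 + 228 = 2337/8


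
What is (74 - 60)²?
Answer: 196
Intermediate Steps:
(74 - 60)² = 14² = 196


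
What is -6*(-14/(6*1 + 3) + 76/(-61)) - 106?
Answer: -16322/183 ≈ -89.191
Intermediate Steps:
-6*(-14/(6*1 + 3) + 76/(-61)) - 106 = -6*(-14/(6 + 3) + 76*(-1/61)) - 106 = -6*(-14/9 - 76/61) - 106 = -6*(-1538/549) - 106 = 3076/183 - 106 = -16322/183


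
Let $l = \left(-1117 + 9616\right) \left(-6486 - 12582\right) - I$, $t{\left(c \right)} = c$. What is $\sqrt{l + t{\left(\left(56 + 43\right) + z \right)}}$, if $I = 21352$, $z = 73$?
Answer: $4 i \sqrt{10130007} \approx 12731.0 i$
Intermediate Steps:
$l = -162080284$ ($l = \left(-1117 + 9616\right) \left(-6486 - 12582\right) - 21352 = 8499 \left(-19068\right) - 21352 = -162058932 - 21352 = -162080284$)
$\sqrt{l + t{\left(\left(56 + 43\right) + z \right)}} = \sqrt{-162080284 + \left(\left(56 + 43\right) + 73\right)} = \sqrt{-162080284 + \left(99 + 73\right)} = \sqrt{-162080284 + 172} = \sqrt{-162080112} = 4 i \sqrt{10130007}$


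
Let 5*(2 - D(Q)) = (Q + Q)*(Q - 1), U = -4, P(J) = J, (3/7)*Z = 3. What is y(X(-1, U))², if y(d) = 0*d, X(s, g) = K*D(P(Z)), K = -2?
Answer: 0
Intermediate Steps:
Z = 7 (Z = (7/3)*3 = 7)
D(Q) = 2 - 2*Q*(-1 + Q)/5 (D(Q) = 2 - (Q + Q)*(Q - 1)/5 = 2 - 2*Q*(-1 + Q)/5)
X(s, g) = 148/5 (X(s, g) = -2*(2 - ⅖*7² + (⅖)*7) = -2*(2 - ⅖*49 + 14/5) = -2*(2 - 98/5 + 14/5) = -2*(-74/5) = 148/5)
y(d) = 0
y(X(-1, U))² = 0² = 0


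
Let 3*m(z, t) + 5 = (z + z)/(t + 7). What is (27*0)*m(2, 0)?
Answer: 0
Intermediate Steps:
m(z, t) = -5/3 + 2*z/(3*(7 + t)) (m(z, t) = -5/3 + ((z + z)/(t + 7))/3 = -5/3 + ((2*z)/(7 + t))/3 = -5/3 + (2*z/(7 + t))/3 = -5/3 + 2*z/(3*(7 + t)))
(27*0)*m(2, 0) = (27*0)*((-35 - 5*0 + 2*2)/(3*(7 + 0))) = 0*((⅓)*(-35 + 0 + 4)/7) = 0*((⅓)*(⅐)*(-31)) = 0*(-31/21) = 0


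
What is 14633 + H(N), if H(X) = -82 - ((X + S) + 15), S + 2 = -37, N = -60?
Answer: 14635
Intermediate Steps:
S = -39 (S = -2 - 37 = -39)
H(X) = -58 - X (H(X) = -82 - ((X - 39) + 15) = -82 - ((-39 + X) + 15) = -82 - (-24 + X) = -82 + (24 - X) = -58 - X)
14633 + H(N) = 14633 + (-58 - 1*(-60)) = 14633 + (-58 + 60) = 14633 + 2 = 14635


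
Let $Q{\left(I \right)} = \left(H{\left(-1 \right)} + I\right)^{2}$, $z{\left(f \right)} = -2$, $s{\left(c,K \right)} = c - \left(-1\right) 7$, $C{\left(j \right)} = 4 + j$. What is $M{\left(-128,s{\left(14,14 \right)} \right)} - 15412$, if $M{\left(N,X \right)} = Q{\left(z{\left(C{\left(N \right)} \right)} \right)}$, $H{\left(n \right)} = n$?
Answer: $-15403$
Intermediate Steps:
$s{\left(c,K \right)} = 7 + c$ ($s{\left(c,K \right)} = c - -7 = c + 7 = 7 + c$)
$Q{\left(I \right)} = \left(-1 + I\right)^{2}$
$M{\left(N,X \right)} = 9$ ($M{\left(N,X \right)} = \left(-1 - 2\right)^{2} = \left(-3\right)^{2} = 9$)
$M{\left(-128,s{\left(14,14 \right)} \right)} - 15412 = 9 - 15412 = -15403$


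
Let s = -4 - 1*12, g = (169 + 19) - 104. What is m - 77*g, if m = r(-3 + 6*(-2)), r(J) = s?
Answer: -6484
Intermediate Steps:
g = 84 (g = 188 - 104 = 84)
s = -16 (s = -4 - 12 = -16)
r(J) = -16
m = -16
m - 77*g = -16 - 77*84 = -16 - 6468 = -6484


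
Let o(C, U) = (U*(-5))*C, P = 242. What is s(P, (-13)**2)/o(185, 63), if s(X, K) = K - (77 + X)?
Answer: 2/777 ≈ 0.0025740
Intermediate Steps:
s(X, K) = -77 + K - X (s(X, K) = K + (-77 - X) = -77 + K - X)
o(C, U) = -5*C*U (o(C, U) = (-5*U)*C = -5*C*U)
s(P, (-13)**2)/o(185, 63) = (-77 + (-13)**2 - 1*242)/((-5*185*63)) = (-77 + 169 - 242)/(-58275) = -150*(-1/58275) = 2/777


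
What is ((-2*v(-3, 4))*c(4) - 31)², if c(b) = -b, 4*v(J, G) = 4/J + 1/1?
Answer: 9025/9 ≈ 1002.8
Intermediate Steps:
v(J, G) = ¼ + 1/J (v(J, G) = (4/J + 1/1)/4 = (4/J + 1*1)/4 = (4/J + 1)/4 = (1 + 4/J)/4 = ¼ + 1/J)
((-2*v(-3, 4))*c(4) - 31)² = ((-(4 - 3)/(2*(-3)))*(-1*4) - 31)² = (-(-1)/(2*3)*(-4) - 31)² = (-2*(-1/12)*(-4) - 31)² = ((⅙)*(-4) - 31)² = (-⅔ - 31)² = (-95/3)² = 9025/9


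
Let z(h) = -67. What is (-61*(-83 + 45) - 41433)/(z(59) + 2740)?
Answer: -39115/2673 ≈ -14.633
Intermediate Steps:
(-61*(-83 + 45) - 41433)/(z(59) + 2740) = (-61*(-83 + 45) - 41433)/(-67 + 2740) = (-61*(-38) - 41433)/2673 = (2318 - 41433)*(1/2673) = -39115*1/2673 = -39115/2673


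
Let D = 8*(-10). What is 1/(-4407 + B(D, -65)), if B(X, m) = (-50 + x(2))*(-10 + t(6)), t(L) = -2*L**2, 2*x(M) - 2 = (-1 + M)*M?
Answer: -1/471 ≈ -0.0021231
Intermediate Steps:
x(M) = 1 + M*(-1 + M)/2 (x(M) = 1 + ((-1 + M)*M)/2 = 1 + (M*(-1 + M))/2 = 1 + M*(-1 + M)/2)
D = -80
B(X, m) = 3936 (B(X, m) = (-50 + (1 + (1/2)*2**2 - 1/2*2))*(-10 - 2*6**2) = (-50 + (1 + (1/2)*4 - 1))*(-10 - 2*36) = (-50 + (1 + 2 - 1))*(-10 - 72) = (-50 + 2)*(-82) = -48*(-82) = 3936)
1/(-4407 + B(D, -65)) = 1/(-4407 + 3936) = 1/(-471) = -1/471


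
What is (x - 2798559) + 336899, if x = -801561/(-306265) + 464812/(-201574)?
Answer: -75985355656916383/30867530555 ≈ -2.4617e+6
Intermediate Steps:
x = 9609104917/30867530555 (x = -801561*(-1/306265) + 464812*(-1/201574) = 801561/306265 - 232406/100787 = 9609104917/30867530555 ≈ 0.31130)
(x - 2798559) + 336899 = (9609104917/30867530555 - 2798559) + 336899 = -86384595833365328/30867530555 + 336899 = -75985355656916383/30867530555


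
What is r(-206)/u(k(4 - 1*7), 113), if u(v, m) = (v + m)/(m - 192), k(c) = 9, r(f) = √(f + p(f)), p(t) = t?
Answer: -79*I*√103/61 ≈ -13.144*I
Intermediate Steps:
r(f) = √2*√f (r(f) = √(f + f) = √(2*f) = √2*√f)
u(v, m) = (m + v)/(-192 + m)
r(-206)/u(k(4 - 1*7), 113) = (√2*√(-206))/(((113 + 9)/(-192 + 113))) = (√2*(I*√206))/((122/(-79))) = (2*I*√103)/((-1/79*122)) = (2*I*√103)/(-122/79) = (2*I*√103)*(-79/122) = -79*I*√103/61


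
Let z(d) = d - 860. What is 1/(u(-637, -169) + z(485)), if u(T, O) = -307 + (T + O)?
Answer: -1/1488 ≈ -0.00067204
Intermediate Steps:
u(T, O) = -307 + O + T (u(T, O) = -307 + (O + T) = -307 + O + T)
z(d) = -860 + d
1/(u(-637, -169) + z(485)) = 1/((-307 - 169 - 637) + (-860 + 485)) = 1/(-1113 - 375) = 1/(-1488) = -1/1488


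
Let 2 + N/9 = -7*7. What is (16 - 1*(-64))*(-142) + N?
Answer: -11819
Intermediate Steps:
N = -459 (N = -18 + 9*(-7*7) = -18 + 9*(-49) = -18 - 441 = -459)
(16 - 1*(-64))*(-142) + N = (16 - 1*(-64))*(-142) - 459 = (16 + 64)*(-142) - 459 = 80*(-142) - 459 = -11360 - 459 = -11819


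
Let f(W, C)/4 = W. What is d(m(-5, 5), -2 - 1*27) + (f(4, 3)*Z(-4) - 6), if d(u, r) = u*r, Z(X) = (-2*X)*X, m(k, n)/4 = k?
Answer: 62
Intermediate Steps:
m(k, n) = 4*k
Z(X) = -2*X**2
f(W, C) = 4*W
d(u, r) = r*u
d(m(-5, 5), -2 - 1*27) + (f(4, 3)*Z(-4) - 6) = (-2 - 1*27)*(4*(-5)) + ((4*4)*(-2*(-4)**2) - 6) = (-2 - 27)*(-20) + (16*(-2*16) - 6) = -29*(-20) + (16*(-32) - 6) = 580 + (-512 - 6) = 580 - 518 = 62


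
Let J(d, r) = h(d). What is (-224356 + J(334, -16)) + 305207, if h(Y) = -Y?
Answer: 80517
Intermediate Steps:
J(d, r) = -d
(-224356 + J(334, -16)) + 305207 = (-224356 - 1*334) + 305207 = (-224356 - 334) + 305207 = -224690 + 305207 = 80517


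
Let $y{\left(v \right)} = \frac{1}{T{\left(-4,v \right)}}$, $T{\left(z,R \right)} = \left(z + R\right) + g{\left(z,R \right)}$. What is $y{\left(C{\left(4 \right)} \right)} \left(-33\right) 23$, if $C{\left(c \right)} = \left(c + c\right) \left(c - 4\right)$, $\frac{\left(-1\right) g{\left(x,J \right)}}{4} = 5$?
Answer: $\frac{253}{8} \approx 31.625$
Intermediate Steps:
$g{\left(x,J \right)} = -20$ ($g{\left(x,J \right)} = \left(-4\right) 5 = -20$)
$C{\left(c \right)} = 2 c \left(-4 + c\right)$
$T{\left(z,R \right)} = -20 + R + z$ ($T{\left(z,R \right)} = \left(z + R\right) - 20 = \left(R + z\right) - 20 = -20 + R + z$)
$y{\left(v \right)} = \frac{1}{-24 + v}$ ($y{\left(v \right)} = \frac{1}{-20 + v - 4} = \frac{1}{-24 + v}$)
$y{\left(C{\left(4 \right)} \right)} \left(-33\right) 23 = \frac{1}{-24 + 2 \cdot 4 \left(-4 + 4\right)} \left(-33\right) 23 = \frac{1}{-24 + 2 \cdot 4 \cdot 0} \left(-33\right) 23 = \frac{1}{-24 + 0} \left(-33\right) 23 = \frac{1}{-24} \left(-33\right) 23 = \left(- \frac{1}{24}\right) \left(-33\right) 23 = \frac{11}{8} \cdot 23 = \frac{253}{8}$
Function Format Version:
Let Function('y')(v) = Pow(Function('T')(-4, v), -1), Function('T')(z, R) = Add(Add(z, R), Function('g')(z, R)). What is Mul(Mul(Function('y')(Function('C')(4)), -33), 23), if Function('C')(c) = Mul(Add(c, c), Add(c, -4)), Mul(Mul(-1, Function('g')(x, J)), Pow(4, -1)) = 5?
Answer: Rational(253, 8) ≈ 31.625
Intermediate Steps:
Function('g')(x, J) = -20 (Function('g')(x, J) = Mul(-4, 5) = -20)
Function('C')(c) = Mul(2, c, Add(-4, c)) (Function('C')(c) = Mul(Mul(2, c), Add(-4, c)) = Mul(2, c, Add(-4, c)))
Function('T')(z, R) = Add(-20, R, z) (Function('T')(z, R) = Add(Add(z, R), -20) = Add(Add(R, z), -20) = Add(-20, R, z))
Function('y')(v) = Pow(Add(-24, v), -1) (Function('y')(v) = Pow(Add(-20, v, -4), -1) = Pow(Add(-24, v), -1))
Mul(Mul(Function('y')(Function('C')(4)), -33), 23) = Mul(Mul(Pow(Add(-24, Mul(2, 4, Add(-4, 4))), -1), -33), 23) = Mul(Mul(Pow(Add(-24, Mul(2, 4, 0)), -1), -33), 23) = Mul(Mul(Pow(Add(-24, 0), -1), -33), 23) = Mul(Mul(Pow(-24, -1), -33), 23) = Mul(Mul(Rational(-1, 24), -33), 23) = Mul(Rational(11, 8), 23) = Rational(253, 8)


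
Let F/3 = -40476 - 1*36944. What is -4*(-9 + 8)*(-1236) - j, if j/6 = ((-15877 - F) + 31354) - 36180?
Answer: -1274286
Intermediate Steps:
F = -232260 (F = 3*(-40476 - 1*36944) = 3*(-40476 - 36944) = 3*(-77420) = -232260)
j = 1269342 (j = 6*(((-15877 - 1*(-232260)) + 31354) - 36180) = 6*(((-15877 + 232260) + 31354) - 36180) = 6*((216383 + 31354) - 36180) = 6*(247737 - 36180) = 6*211557 = 1269342)
-4*(-9 + 8)*(-1236) - j = -4*(-9 + 8)*(-1236) - 1*1269342 = -4*(-1)*(-1236) - 1269342 = 4*(-1236) - 1269342 = -4944 - 1269342 = -1274286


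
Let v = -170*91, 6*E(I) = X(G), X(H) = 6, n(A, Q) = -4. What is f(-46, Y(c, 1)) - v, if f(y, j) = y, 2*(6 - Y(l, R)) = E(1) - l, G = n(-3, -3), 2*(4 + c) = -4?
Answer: 15424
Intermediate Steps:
c = -6 (c = -4 + (½)*(-4) = -4 - 2 = -6)
G = -4
E(I) = 1 (E(I) = (⅙)*6 = 1)
Y(l, R) = 11/2 + l/2 (Y(l, R) = 6 - (1 - l)/2 = 6 + (-½ + l/2) = 11/2 + l/2)
v = -15470
f(-46, Y(c, 1)) - v = -46 - 1*(-15470) = -46 + 15470 = 15424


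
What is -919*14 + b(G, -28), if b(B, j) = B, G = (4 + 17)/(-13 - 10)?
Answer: -295939/23 ≈ -12867.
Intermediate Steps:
G = -21/23 (G = 21/(-23) = 21*(-1/23) = -21/23 ≈ -0.91304)
-919*14 + b(G, -28) = -919*14 - 21/23 = -12866 - 21/23 = -295939/23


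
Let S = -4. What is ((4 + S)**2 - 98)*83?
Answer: -8134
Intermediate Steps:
((4 + S)**2 - 98)*83 = ((4 - 4)**2 - 98)*83 = (0**2 - 98)*83 = (0 - 98)*83 = -98*83 = -8134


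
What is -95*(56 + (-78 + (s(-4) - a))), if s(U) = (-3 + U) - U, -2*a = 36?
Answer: 665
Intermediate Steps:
a = -18 (a = -½*36 = -18)
s(U) = -3
-95*(56 + (-78 + (s(-4) - a))) = -95*(56 + (-78 + (-3 - 1*(-18)))) = -95*(56 + (-78 + (-3 + 18))) = -95*(56 + (-78 + 15)) = -95*(56 - 63) = -95*(-7) = 665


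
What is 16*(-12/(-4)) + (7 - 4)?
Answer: 51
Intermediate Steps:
16*(-12/(-4)) + (7 - 4) = 16*(-12*(-¼)) + 3 = 16*3 + 3 = 48 + 3 = 51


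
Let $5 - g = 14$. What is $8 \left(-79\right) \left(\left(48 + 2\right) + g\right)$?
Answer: $-25912$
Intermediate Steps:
$g = -9$ ($g = 5 - 14 = -9$)
$8 \left(-79\right) \left(\left(48 + 2\right) + g\right) = 8 \left(-79\right) \left(\left(48 + 2\right) - 9\right) = - 632 \left(50 - 9\right) = \left(-632\right) 41 = -25912$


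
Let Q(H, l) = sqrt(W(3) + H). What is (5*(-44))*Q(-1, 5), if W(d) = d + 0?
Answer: -220*sqrt(2) ≈ -311.13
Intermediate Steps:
W(d) = d
Q(H, l) = sqrt(3 + H)
(5*(-44))*Q(-1, 5) = (5*(-44))*sqrt(3 - 1) = -220*sqrt(2)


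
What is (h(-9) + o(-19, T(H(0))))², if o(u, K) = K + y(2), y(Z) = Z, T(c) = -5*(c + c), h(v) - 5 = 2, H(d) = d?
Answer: 81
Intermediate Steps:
h(v) = 7 (h(v) = 5 + 2 = 7)
T(c) = -10*c
o(u, K) = 2 + K (o(u, K) = K + 2 = 2 + K)
(h(-9) + o(-19, T(H(0))))² = (7 + (2 - 10*0))² = (7 + (2 + 0))² = (7 + 2)² = 9² = 81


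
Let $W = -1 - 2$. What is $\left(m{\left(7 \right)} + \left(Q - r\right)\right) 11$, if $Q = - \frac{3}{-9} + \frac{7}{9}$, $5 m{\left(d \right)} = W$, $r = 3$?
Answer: $- \frac{1232}{45} \approx -27.378$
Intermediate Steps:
$W = -3$
$m{\left(d \right)} = - \frac{3}{5}$ ($m{\left(d \right)} = \frac{1}{5} \left(-3\right) = - \frac{3}{5}$)
$Q = \frac{10}{9}$ ($Q = \left(-3\right) \left(- \frac{1}{9}\right) + 7 \cdot \frac{1}{9} = \frac{1}{3} + \frac{7}{9} = \frac{10}{9} \approx 1.1111$)
$\left(m{\left(7 \right)} + \left(Q - r\right)\right) 11 = \left(- \frac{3}{5} + \left(\frac{10}{9} - 3\right)\right) 11 = \left(- \frac{3}{5} - \frac{17}{9}\right) 11 = \left(- \frac{112}{45}\right) 11 = - \frac{1232}{45}$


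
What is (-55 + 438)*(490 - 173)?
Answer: 121411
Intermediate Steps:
(-55 + 438)*(490 - 173) = 383*317 = 121411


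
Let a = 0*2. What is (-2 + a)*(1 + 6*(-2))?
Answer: 22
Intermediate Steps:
a = 0
(-2 + a)*(1 + 6*(-2)) = (-2 + 0)*(1 + 6*(-2)) = -2*(1 - 12) = -2*(-11) = 22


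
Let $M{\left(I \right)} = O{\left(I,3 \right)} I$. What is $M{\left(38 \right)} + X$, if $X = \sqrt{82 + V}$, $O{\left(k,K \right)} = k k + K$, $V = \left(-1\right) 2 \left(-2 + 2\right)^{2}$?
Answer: $54986 + \sqrt{82} \approx 54995.0$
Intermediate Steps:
$V = 0$ ($V = - 2 \cdot 0^{2} = \left(-2\right) 0 = 0$)
$O{\left(k,K \right)} = K + k^{2}$ ($O{\left(k,K \right)} = k^{2} + K = K + k^{2}$)
$M{\left(I \right)} = I \left(3 + I^{2}\right)$ ($M{\left(I \right)} = \left(3 + I^{2}\right) I = I \left(3 + I^{2}\right)$)
$X = \sqrt{82}$ ($X = \sqrt{82 + 0} = \sqrt{82} \approx 9.0554$)
$M{\left(38 \right)} + X = 38 \left(3 + 38^{2}\right) + \sqrt{82} = 38 \left(3 + 1444\right) + \sqrt{82} = 38 \cdot 1447 + \sqrt{82} = 54986 + \sqrt{82}$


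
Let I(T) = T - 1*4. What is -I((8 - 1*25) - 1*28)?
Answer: 49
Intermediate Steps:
I(T) = -4 + T (I(T) = T - 4 = -4 + T)
-I((8 - 1*25) - 1*28) = -(-4 + ((8 - 1*25) - 1*28)) = -(-4 + ((8 - 25) - 28)) = -(-4 + (-17 - 28)) = -(-4 - 45) = -1*(-49) = 49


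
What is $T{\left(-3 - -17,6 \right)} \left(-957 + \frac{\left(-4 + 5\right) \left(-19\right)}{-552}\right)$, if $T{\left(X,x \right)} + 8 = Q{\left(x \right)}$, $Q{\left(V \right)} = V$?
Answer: $\frac{528245}{276} \approx 1913.9$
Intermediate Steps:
$T{\left(X,x \right)} = -8 + x$
$T{\left(-3 - -17,6 \right)} \left(-957 + \frac{\left(-4 + 5\right) \left(-19\right)}{-552}\right) = \left(-8 + 6\right) \left(-957 + \frac{\left(-4 + 5\right) \left(-19\right)}{-552}\right) = - 2 \left(-957 + 1 \left(-19\right) \left(- \frac{1}{552}\right)\right) = - 2 \left(-957 - - \frac{19}{552}\right) = - 2 \left(-957 + \frac{19}{552}\right) = \left(-2\right) \left(- \frac{528245}{552}\right) = \frac{528245}{276}$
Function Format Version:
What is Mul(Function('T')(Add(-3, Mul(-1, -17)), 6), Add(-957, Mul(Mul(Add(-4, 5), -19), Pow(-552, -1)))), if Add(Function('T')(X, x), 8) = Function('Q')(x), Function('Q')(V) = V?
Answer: Rational(528245, 276) ≈ 1913.9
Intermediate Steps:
Function('T')(X, x) = Add(-8, x)
Mul(Function('T')(Add(-3, Mul(-1, -17)), 6), Add(-957, Mul(Mul(Add(-4, 5), -19), Pow(-552, -1)))) = Mul(Add(-8, 6), Add(-957, Mul(Mul(Add(-4, 5), -19), Pow(-552, -1)))) = Mul(-2, Add(-957, Mul(Mul(1, -19), Rational(-1, 552)))) = Mul(-2, Add(-957, Mul(-19, Rational(-1, 552)))) = Mul(-2, Add(-957, Rational(19, 552))) = Mul(-2, Rational(-528245, 552)) = Rational(528245, 276)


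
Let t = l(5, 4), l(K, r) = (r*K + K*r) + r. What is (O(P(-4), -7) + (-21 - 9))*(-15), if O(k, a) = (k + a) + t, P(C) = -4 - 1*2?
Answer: -15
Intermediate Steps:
l(K, r) = r + 2*K*r (l(K, r) = (K*r + K*r) + r = 2*K*r + r = r + 2*K*r)
P(C) = -6 (P(C) = -4 - 2 = -6)
t = 44 (t = 4*(1 + 2*5) = 4*(1 + 10) = 4*11 = 44)
O(k, a) = 44 + a + k (O(k, a) = (k + a) + 44 = (a + k) + 44 = 44 + a + k)
(O(P(-4), -7) + (-21 - 9))*(-15) = ((44 - 7 - 6) + (-21 - 9))*(-15) = (31 - 30)*(-15) = 1*(-15) = -15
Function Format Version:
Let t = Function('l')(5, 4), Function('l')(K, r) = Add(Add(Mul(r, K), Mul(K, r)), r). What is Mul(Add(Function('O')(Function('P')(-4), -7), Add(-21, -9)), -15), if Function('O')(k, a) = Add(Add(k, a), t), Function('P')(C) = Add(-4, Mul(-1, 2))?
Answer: -15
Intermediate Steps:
Function('l')(K, r) = Add(r, Mul(2, K, r)) (Function('l')(K, r) = Add(Add(Mul(K, r), Mul(K, r)), r) = Add(Mul(2, K, r), r) = Add(r, Mul(2, K, r)))
Function('P')(C) = -6 (Function('P')(C) = Add(-4, -2) = -6)
t = 44 (t = Mul(4, Add(1, Mul(2, 5))) = Mul(4, Add(1, 10)) = Mul(4, 11) = 44)
Function('O')(k, a) = Add(44, a, k) (Function('O')(k, a) = Add(Add(k, a), 44) = Add(Add(a, k), 44) = Add(44, a, k))
Mul(Add(Function('O')(Function('P')(-4), -7), Add(-21, -9)), -15) = Mul(Add(Add(44, -7, -6), Add(-21, -9)), -15) = Mul(Add(31, -30), -15) = Mul(1, -15) = -15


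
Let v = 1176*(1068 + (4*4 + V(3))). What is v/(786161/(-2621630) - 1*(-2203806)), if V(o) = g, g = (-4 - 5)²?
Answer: 513105423600/825366162517 ≈ 0.62167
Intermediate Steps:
g = 81 (g = (-9)² = 81)
V(o) = 81
v = 1370040 (v = 1176*(1068 + (4*4 + 81)) = 1176*(1068 + (16 + 81)) = 1176*(1068 + 97) = 1176*1165 = 1370040)
v/(786161/(-2621630) - 1*(-2203806)) = 1370040/(786161/(-2621630) - 1*(-2203806)) = 1370040/(786161*(-1/2621630) + 2203806) = 1370040/(-786161/2621630 + 2203806) = 1370040/(5777563137619/2621630) = 1370040*(2621630/5777563137619) = 513105423600/825366162517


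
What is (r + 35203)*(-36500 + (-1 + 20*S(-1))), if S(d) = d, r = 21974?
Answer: -2088161217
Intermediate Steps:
(r + 35203)*(-36500 + (-1 + 20*S(-1))) = (21974 + 35203)*(-36500 + (-1 + 20*(-1))) = 57177*(-36500 + (-1 - 20)) = 57177*(-36500 - 21) = 57177*(-36521) = -2088161217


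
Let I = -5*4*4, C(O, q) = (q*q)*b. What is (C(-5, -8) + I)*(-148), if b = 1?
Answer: 2368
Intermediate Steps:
C(O, q) = q**2 (C(O, q) = (q*q)*1 = q**2*1 = q**2)
I = -80 (I = -20*4 = -80)
(C(-5, -8) + I)*(-148) = ((-8)**2 - 80)*(-148) = (64 - 80)*(-148) = -16*(-148) = 2368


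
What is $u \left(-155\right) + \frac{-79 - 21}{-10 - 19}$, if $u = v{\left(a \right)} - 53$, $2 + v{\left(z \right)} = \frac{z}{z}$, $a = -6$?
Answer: $\frac{242830}{29} \approx 8373.5$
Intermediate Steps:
$v{\left(z \right)} = -1$ ($v{\left(z \right)} = -2 + \frac{z}{z} = -2 + 1 = -1$)
$u = -54$ ($u = -1 - 53 = -54$)
$u \left(-155\right) + \frac{-79 - 21}{-10 - 19} = \left(-54\right) \left(-155\right) + \frac{-79 - 21}{-10 - 19} = 8370 - \frac{100}{-29} = 8370 - - \frac{100}{29} = 8370 + \frac{100}{29} = \frac{242830}{29}$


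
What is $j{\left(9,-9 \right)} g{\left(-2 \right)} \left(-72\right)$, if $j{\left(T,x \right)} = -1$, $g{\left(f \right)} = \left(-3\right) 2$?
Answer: $-432$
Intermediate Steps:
$g{\left(f \right)} = -6$
$j{\left(9,-9 \right)} g{\left(-2 \right)} \left(-72\right) = \left(-1\right) \left(-6\right) \left(-72\right) = 6 \left(-72\right) = -432$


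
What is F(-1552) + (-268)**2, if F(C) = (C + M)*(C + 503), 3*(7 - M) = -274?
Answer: 4790161/3 ≈ 1.5967e+6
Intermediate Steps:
M = 295/3 (M = 7 - 1/3*(-274) = 7 + 274/3 = 295/3 ≈ 98.333)
F(C) = (503 + C)*(295/3 + C) (F(C) = (C + 295/3)*(C + 503) = (295/3 + C)*(503 + C) = (503 + C)*(295/3 + C))
F(-1552) + (-268)**2 = (148385/3 + (-1552)**2 + (1804/3)*(-1552)) + (-268)**2 = (148385/3 + 2408704 - 2799808/3) + 71824 = 4574689/3 + 71824 = 4790161/3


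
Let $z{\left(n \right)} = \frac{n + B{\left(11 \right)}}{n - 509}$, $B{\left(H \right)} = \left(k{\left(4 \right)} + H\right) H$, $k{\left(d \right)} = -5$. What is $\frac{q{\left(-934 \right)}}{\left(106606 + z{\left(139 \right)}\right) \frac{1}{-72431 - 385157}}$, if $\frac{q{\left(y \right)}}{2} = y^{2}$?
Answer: $- \frac{59078586324544}{7888803} \approx -7.4889 \cdot 10^{6}$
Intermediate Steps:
$q{\left(y \right)} = 2 y^{2}$
$B{\left(H \right)} = H \left(-5 + H\right)$ ($B{\left(H \right)} = \left(-5 + H\right) H = H \left(-5 + H\right)$)
$z{\left(n \right)} = \frac{66 + n}{-509 + n}$ ($z{\left(n \right)} = \frac{n + 11 \left(-5 + 11\right)}{n - 509} = \frac{n + 11 \cdot 6}{-509 + n} = \frac{n + 66}{-509 + n} = \frac{66 + n}{-509 + n}$)
$\frac{q{\left(-934 \right)}}{\left(106606 + z{\left(139 \right)}\right) \frac{1}{-72431 - 385157}} = \frac{2 \left(-934\right)^{2}}{\left(106606 + \frac{66 + 139}{-509 + 139}\right) \frac{1}{-72431 - 385157}} = \frac{2 \cdot 872356}{\left(106606 + \frac{1}{-370} \cdot 205\right) \frac{1}{-457588}} = \frac{1744712}{\left(106606 - \frac{41}{74}\right) \left(- \frac{1}{457588}\right)} = \frac{1744712}{\frac{7888803}{74} \left(- \frac{1}{457588}\right)} = \frac{1744712}{- \frac{7888803}{33861512}} = 1744712 \left(- \frac{33861512}{7888803}\right) = - \frac{59078586324544}{7888803}$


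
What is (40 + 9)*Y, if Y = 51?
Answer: 2499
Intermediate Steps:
(40 + 9)*Y = (40 + 9)*51 = 49*51 = 2499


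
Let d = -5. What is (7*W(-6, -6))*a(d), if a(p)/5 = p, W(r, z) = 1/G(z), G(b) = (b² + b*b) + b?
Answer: -175/66 ≈ -2.6515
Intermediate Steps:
G(b) = b + 2*b² (G(b) = (b² + b²) + b = 2*b² + b = b + 2*b²)
W(r, z) = 1/(z*(1 + 2*z))
a(p) = 5*p
(7*W(-6, -6))*a(d) = (7*(1/((-6)*(1 + 2*(-6)))))*(5*(-5)) = (7*(-1/(6*(1 - 12))))*(-25) = (7*(-⅙/(-11)))*(-25) = (7*(-⅙*(-1/11)))*(-25) = (7*(1/66))*(-25) = (7/66)*(-25) = -175/66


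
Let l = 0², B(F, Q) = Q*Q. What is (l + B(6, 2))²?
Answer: 16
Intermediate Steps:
B(F, Q) = Q²
l = 0
(l + B(6, 2))² = (0 + 2²)² = (0 + 4)² = 4² = 16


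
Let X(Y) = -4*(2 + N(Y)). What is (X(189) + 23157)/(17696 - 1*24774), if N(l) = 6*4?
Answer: -23053/7078 ≈ -3.2570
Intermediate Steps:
N(l) = 24
X(Y) = -104 (X(Y) = -4*(2 + 24) = -4*26 = -104)
(X(189) + 23157)/(17696 - 1*24774) = (-104 + 23157)/(17696 - 1*24774) = 23053/(17696 - 24774) = 23053/(-7078) = 23053*(-1/7078) = -23053/7078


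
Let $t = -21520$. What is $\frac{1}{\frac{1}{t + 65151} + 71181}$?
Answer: $\frac{43631}{3105698212} \approx 1.4049 \cdot 10^{-5}$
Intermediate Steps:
$\frac{1}{\frac{1}{t + 65151} + 71181} = \frac{1}{\frac{1}{-21520 + 65151} + 71181} = \frac{1}{\frac{1}{43631} + 71181} = \frac{1}{\frac{3105698212}{43631}} = \frac{43631}{3105698212}$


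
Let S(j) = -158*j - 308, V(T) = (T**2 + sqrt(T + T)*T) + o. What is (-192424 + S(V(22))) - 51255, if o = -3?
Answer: -319985 - 6952*sqrt(11) ≈ -3.4304e+5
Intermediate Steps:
V(T) = -3 + T**2 + sqrt(2)*T**(3/2) (V(T) = (T**2 + sqrt(T + T)*T) - 3 = (T**2 + sqrt(2*T)*T) - 3 = (T**2 + (sqrt(2)*sqrt(T))*T) - 3 = (T**2 + sqrt(2)*T**(3/2)) - 3 = -3 + T**2 + sqrt(2)*T**(3/2))
S(j) = -308 - 158*j
(-192424 + S(V(22))) - 51255 = (-192424 + (-308 - 158*(-3 + 22**2 + sqrt(2)*22**(3/2)))) - 51255 = (-192424 + (-308 - 158*(-3 + 484 + sqrt(2)*(22*sqrt(22))))) - 51255 = (-192424 + (-308 - 158*(-3 + 484 + 44*sqrt(11)))) - 51255 = (-192424 + (-308 - 158*(481 + 44*sqrt(11)))) - 51255 = (-192424 + (-308 + (-75998 - 6952*sqrt(11)))) - 51255 = (-192424 + (-76306 - 6952*sqrt(11))) - 51255 = (-268730 - 6952*sqrt(11)) - 51255 = -319985 - 6952*sqrt(11)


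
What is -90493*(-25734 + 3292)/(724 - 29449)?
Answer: -2030843906/28725 ≈ -70700.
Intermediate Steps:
-90493*(-25734 + 3292)/(724 - 29449) = -90493/((-28725/(-22442))) = -90493/((-28725*(-1/22442))) = -90493/28725/22442 = -90493*22442/28725 = -2030843906/28725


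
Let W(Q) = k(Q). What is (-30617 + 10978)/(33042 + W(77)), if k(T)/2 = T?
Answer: -19639/33196 ≈ -0.59161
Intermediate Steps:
k(T) = 2*T
W(Q) = 2*Q
(-30617 + 10978)/(33042 + W(77)) = (-30617 + 10978)/(33042 + 2*77) = -19639/(33042 + 154) = -19639/33196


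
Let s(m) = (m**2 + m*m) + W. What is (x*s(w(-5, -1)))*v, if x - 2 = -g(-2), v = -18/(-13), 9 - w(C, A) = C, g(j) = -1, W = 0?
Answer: 21168/13 ≈ 1628.3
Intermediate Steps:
w(C, A) = 9 - C
s(m) = 2*m**2 (s(m) = (m**2 + m*m) + 0 = (m**2 + m**2) + 0 = 2*m**2 + 0 = 2*m**2)
v = 18/13 (v = -18*(-1/13) = 18/13 ≈ 1.3846)
x = 3 (x = 2 - 1*(-1) = 2 + 1 = 3)
(x*s(w(-5, -1)))*v = (3*(2*(9 - 1*(-5))**2))*(18/13) = (3*(2*(9 + 5)**2))*(18/13) = (3*(2*14**2))*(18/13) = (3*(2*196))*(18/13) = (3*392)*(18/13) = 1176*(18/13) = 21168/13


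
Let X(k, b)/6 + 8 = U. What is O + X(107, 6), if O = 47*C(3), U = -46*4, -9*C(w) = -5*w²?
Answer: -917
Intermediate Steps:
C(w) = 5*w²/9 (C(w) = -(-5)*w²/9 = 5*w²/9)
U = -184
X(k, b) = -1152 (X(k, b) = -48 + 6*(-184) = -48 - 1104 = -1152)
O = 235 (O = 47*((5/9)*3²) = 47*((5/9)*9) = 47*5 = 235)
O + X(107, 6) = 235 - 1152 = -917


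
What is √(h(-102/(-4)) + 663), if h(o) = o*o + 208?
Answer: √6085/2 ≈ 39.003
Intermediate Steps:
h(o) = 208 + o² (h(o) = o² + 208 = 208 + o²)
√(h(-102/(-4)) + 663) = √((208 + (-102/(-4))²) + 663) = √((208 + (-102*(-¼))²) + 663) = √((208 + (51/2)²) + 663) = √((208 + 2601/4) + 663) = √(3433/4 + 663) = √(6085/4) = √6085/2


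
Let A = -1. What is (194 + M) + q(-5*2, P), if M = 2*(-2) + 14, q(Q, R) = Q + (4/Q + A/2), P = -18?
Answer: 1931/10 ≈ 193.10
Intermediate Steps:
q(Q, R) = -½ + Q + 4/Q (q(Q, R) = Q + (4/Q - 1/2) = Q + (4/Q - 1*½) = Q + (4/Q - ½) = Q + (-½ + 4/Q) = -½ + Q + 4/Q)
M = 10 (M = -4 + 14 = 10)
(194 + M) + q(-5*2, P) = (194 + 10) + (-½ - 5*2 + 4/((-5*2))) = 204 + (-½ - 10 + 4/(-10)) = 204 + (-½ - 10 + 4*(-⅒)) = 204 + (-½ - 10 - ⅖) = 204 - 109/10 = 1931/10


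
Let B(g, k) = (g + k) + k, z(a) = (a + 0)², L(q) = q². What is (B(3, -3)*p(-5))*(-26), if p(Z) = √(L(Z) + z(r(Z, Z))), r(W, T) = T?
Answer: 390*√2 ≈ 551.54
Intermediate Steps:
z(a) = a²
B(g, k) = g + 2*k
p(Z) = √2*√(Z²) (p(Z) = √(Z² + Z²) = √(2*Z²) = √2*√(Z²))
(B(3, -3)*p(-5))*(-26) = ((3 + 2*(-3))*(√2*√((-5)²)))*(-26) = ((3 - 6)*(√2*√25))*(-26) = -3*√2*5*(-26) = -15*√2*(-26) = 390*√2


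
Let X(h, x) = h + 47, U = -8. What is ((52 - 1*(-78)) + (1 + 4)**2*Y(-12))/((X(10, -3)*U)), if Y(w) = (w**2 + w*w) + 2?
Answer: -615/38 ≈ -16.184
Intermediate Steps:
X(h, x) = 47 + h
Y(w) = 2 + 2*w**2 (Y(w) = (w**2 + w**2) + 2 = 2*w**2 + 2 = 2 + 2*w**2)
((52 - 1*(-78)) + (1 + 4)**2*Y(-12))/((X(10, -3)*U)) = ((52 - 1*(-78)) + (1 + 4)**2*(2 + 2*(-12)**2))/(((47 + 10)*(-8))) = ((52 + 78) + 5**2*(2 + 2*144))/((57*(-8))) = (130 + 25*(2 + 288))/(-456) = (130 + 25*290)*(-1/456) = (130 + 7250)*(-1/456) = 7380*(-1/456) = -615/38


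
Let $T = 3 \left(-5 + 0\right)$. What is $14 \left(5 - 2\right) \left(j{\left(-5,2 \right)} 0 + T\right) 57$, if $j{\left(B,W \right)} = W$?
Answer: $-35910$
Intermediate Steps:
$T = -15$ ($T = 3 \left(-5\right) = -15$)
$14 \left(5 - 2\right) \left(j{\left(-5,2 \right)} 0 + T\right) 57 = 14 \left(5 - 2\right) \left(2 \cdot 0 - 15\right) 57 = 14 \left(5 - 2\right) \left(0 - 15\right) 57 = 14 \cdot 3 \left(-15\right) 57 = 42 \left(-15\right) 57 = \left(-630\right) 57 = -35910$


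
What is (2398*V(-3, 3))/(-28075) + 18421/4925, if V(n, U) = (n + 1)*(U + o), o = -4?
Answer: 19741971/5530775 ≈ 3.5695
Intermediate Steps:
V(n, U) = (1 + n)*(-4 + U) (V(n, U) = (n + 1)*(U - 4) = (1 + n)*(-4 + U))
(2398*V(-3, 3))/(-28075) + 18421/4925 = (2398*(-4 + 3 - 4*(-3) + 3*(-3)))/(-28075) + 18421/4925 = (2398*(-4 + 3 + 12 - 9))*(-1/28075) + 18421*(1/4925) = (2398*2)*(-1/28075) + 18421/4925 = 4796*(-1/28075) + 18421/4925 = -4796/28075 + 18421/4925 = 19741971/5530775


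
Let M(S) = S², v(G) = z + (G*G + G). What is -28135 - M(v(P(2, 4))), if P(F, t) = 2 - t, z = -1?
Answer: -28136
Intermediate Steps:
v(G) = -1 + G + G² (v(G) = -1 + (G*G + G) = -1 + (G² + G) = -1 + (G + G²) = -1 + G + G²)
-28135 - M(v(P(2, 4))) = -28135 - (-1 + (2 - 1*4) + (2 - 1*4)²)² = -28135 - (-1 + (2 - 4) + (2 - 4)²)² = -28135 - (-1 - 2 + (-2)²)² = -28135 - (-1 - 2 + 4)² = -28135 - 1*1² = -28135 - 1*1 = -28135 - 1 = -28136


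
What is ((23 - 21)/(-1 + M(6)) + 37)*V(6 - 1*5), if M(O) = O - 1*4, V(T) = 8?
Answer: 312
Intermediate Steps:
M(O) = -4 + O (M(O) = O - 4 = -4 + O)
((23 - 21)/(-1 + M(6)) + 37)*V(6 - 1*5) = ((23 - 21)/(-1 + (-4 + 6)) + 37)*8 = (2/(-1 + 2) + 37)*8 = (2/1 + 37)*8 = (2*1 + 37)*8 = (2 + 37)*8 = 39*8 = 312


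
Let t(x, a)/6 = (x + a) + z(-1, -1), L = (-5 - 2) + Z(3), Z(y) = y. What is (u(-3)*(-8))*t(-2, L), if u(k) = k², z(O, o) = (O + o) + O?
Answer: 3888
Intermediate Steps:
z(O, o) = o + 2*O
L = -4 (L = (-5 - 2) + 3 = -7 + 3 = -4)
t(x, a) = -18 + 6*a + 6*x (t(x, a) = 6*((x + a) + (-1 + 2*(-1))) = 6*((a + x) + (-1 - 2)) = 6*((a + x) - 3) = 6*(-3 + a + x) = -18 + 6*a + 6*x)
(u(-3)*(-8))*t(-2, L) = ((-3)²*(-8))*(-18 + 6*(-4) + 6*(-2)) = (9*(-8))*(-18 - 24 - 12) = -72*(-54) = 3888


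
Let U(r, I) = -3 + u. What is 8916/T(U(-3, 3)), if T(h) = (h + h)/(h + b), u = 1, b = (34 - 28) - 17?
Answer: 28977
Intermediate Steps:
b = -11 (b = 6 - 17 = -11)
U(r, I) = -2 (U(r, I) = -3 + 1 = -2)
T(h) = 2*h/(-11 + h) (T(h) = (h + h)/(h - 11) = (2*h)/(-11 + h) = 2*h/(-11 + h))
8916/T(U(-3, 3)) = 8916/((2*(-2)/(-11 - 2))) = 8916/((2*(-2)/(-13))) = 8916/((2*(-2)*(-1/13))) = 8916/(4/13) = 8916*(13/4) = 28977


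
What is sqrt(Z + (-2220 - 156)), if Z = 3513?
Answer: sqrt(1137) ≈ 33.719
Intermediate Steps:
sqrt(Z + (-2220 - 156)) = sqrt(3513 + (-2220 - 156)) = sqrt(3513 - 2376) = sqrt(1137)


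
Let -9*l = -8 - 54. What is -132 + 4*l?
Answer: -940/9 ≈ -104.44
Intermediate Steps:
l = 62/9 (l = -(-8 - 54)/9 = -⅑*(-62) = 62/9 ≈ 6.8889)
-132 + 4*l = -132 + 4*(62/9) = -132 + 248/9 = -940/9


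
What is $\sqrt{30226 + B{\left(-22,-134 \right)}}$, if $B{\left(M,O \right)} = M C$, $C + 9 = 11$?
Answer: $\sqrt{30182} \approx 173.73$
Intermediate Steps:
$C = 2$ ($C = -9 + 11 = 2$)
$B{\left(M,O \right)} = 2 M$ ($B{\left(M,O \right)} = M 2 = 2 M$)
$\sqrt{30226 + B{\left(-22,-134 \right)}} = \sqrt{30226 + 2 \left(-22\right)} = \sqrt{30226 - 44} = \sqrt{30182}$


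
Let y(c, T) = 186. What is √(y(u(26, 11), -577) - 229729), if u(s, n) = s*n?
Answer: I*√229543 ≈ 479.11*I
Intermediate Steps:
u(s, n) = n*s
√(y(u(26, 11), -577) - 229729) = √(186 - 229729) = √(-229543) = I*√229543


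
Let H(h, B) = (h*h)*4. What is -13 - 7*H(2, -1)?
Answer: -125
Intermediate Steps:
H(h, B) = 4*h**2 (H(h, B) = h**2*4 = 4*h**2)
-13 - 7*H(2, -1) = -13 - 28*2**2 = -13 - 28*4 = -13 - 7*16 = -13 - 112 = -125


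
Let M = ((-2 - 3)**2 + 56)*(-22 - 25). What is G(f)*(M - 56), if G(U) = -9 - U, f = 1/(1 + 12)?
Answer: 455834/13 ≈ 35064.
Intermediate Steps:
f = 1/13 ≈ 0.076923
M = -3807 (M = ((-5)**2 + 56)*(-47) = (25 + 56)*(-47) = 81*(-47) = -3807)
G(f)*(M - 56) = (-9 - 1*1/13)*(-3807 - 56) = (-9 - 1/13)*(-3863) = -118/13*(-3863) = 455834/13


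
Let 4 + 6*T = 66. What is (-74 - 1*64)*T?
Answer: -1426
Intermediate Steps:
T = 31/3 (T = -2/3 + (1/6)*66 = -2/3 + 11 = 31/3 ≈ 10.333)
(-74 - 1*64)*T = (-74 - 1*64)*(31/3) = (-74 - 64)*(31/3) = -138*31/3 = -1426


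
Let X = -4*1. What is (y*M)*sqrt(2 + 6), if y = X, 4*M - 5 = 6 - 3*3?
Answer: -4*sqrt(2) ≈ -5.6569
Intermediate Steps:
X = -4
M = 1/2 (M = 5/4 + (6 - 3*3)/4 = 5/4 + (6 - 9)/4 = 5/4 + (1/4)*(-3) = 5/4 - 3/4 = 1/2 ≈ 0.50000)
y = -4
(y*M)*sqrt(2 + 6) = (-4*1/2)*sqrt(2 + 6) = -4*sqrt(2)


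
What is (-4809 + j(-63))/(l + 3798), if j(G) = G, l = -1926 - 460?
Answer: -1218/353 ≈ -3.4504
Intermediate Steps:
l = -2386
(-4809 + j(-63))/(l + 3798) = (-4809 - 63)/(-2386 + 3798) = -4872/1412 = -4872*1/1412 = -1218/353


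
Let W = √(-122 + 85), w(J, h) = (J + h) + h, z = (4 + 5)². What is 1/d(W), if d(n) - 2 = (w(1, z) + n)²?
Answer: 13267/353992684 - 163*I*√37/353992684 ≈ 3.7478e-5 - 2.8009e-6*I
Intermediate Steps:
z = 81 (z = 9² = 81)
w(J, h) = J + 2*h
W = I*√37 (W = √(-37) = I*√37 ≈ 6.0828*I)
d(n) = 2 + (163 + n)² (d(n) = 2 + ((1 + 2*81) + n)² = 2 + ((1 + 162) + n)² = 2 + (163 + n)²)
1/d(W) = 1/(2 + (163 + I*√37)²)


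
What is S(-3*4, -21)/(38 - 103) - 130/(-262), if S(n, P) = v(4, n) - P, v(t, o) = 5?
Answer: 63/655 ≈ 0.096183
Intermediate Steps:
S(n, P) = 5 - P
S(-3*4, -21)/(38 - 103) - 130/(-262) = (5 - 1*(-21))/(38 - 103) - 130/(-262) = (5 + 21)/(-65) - 130*(-1/262) = 26*(-1/65) + 65/131 = -2/5 + 65/131 = 63/655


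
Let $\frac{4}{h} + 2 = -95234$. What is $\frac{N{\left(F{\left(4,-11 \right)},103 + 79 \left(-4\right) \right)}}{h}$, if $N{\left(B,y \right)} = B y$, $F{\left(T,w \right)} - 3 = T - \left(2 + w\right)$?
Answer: $81141072$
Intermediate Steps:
$h = - \frac{1}{23809}$ ($h = \frac{4}{-2 - 95234} = \frac{4}{-95236} = 4 \left(- \frac{1}{95236}\right) = - \frac{1}{23809} \approx -4.2001 \cdot 10^{-5}$)
$F{\left(T,w \right)} = 1 + T - w$ ($F{\left(T,w \right)} = 3 - \left(2 + w - T\right) = 1 + T - w$)
$\frac{N{\left(F{\left(4,-11 \right)},103 + 79 \left(-4\right) \right)}}{h} = \frac{\left(1 + 4 - -11\right) \left(103 + 79 \left(-4\right)\right)}{- \frac{1}{23809}} = \left(1 + 4 + 11\right) \left(103 - 316\right) \left(-23809\right) = 16 \left(-213\right) \left(-23809\right) = \left(-3408\right) \left(-23809\right) = 81141072$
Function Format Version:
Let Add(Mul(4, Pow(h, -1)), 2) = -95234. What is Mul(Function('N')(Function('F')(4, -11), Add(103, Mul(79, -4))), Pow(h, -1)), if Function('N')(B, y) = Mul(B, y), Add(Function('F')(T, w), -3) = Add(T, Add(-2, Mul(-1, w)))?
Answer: 81141072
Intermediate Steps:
h = Rational(-1, 23809) (h = Mul(4, Pow(Add(-2, -95234), -1)) = Mul(4, Pow(-95236, -1)) = Mul(4, Rational(-1, 95236)) = Rational(-1, 23809) ≈ -4.2001e-5)
Function('F')(T, w) = Add(1, T, Mul(-1, w)) (Function('F')(T, w) = Add(3, Add(T, Add(-2, Mul(-1, w)))) = Add(3, Add(-2, T, Mul(-1, w))) = Add(1, T, Mul(-1, w)))
Mul(Function('N')(Function('F')(4, -11), Add(103, Mul(79, -4))), Pow(h, -1)) = Mul(Mul(Add(1, 4, Mul(-1, -11)), Add(103, Mul(79, -4))), Pow(Rational(-1, 23809), -1)) = Mul(Mul(Add(1, 4, 11), Add(103, -316)), -23809) = Mul(Mul(16, -213), -23809) = Mul(-3408, -23809) = 81141072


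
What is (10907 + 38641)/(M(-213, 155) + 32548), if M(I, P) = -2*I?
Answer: 24774/16487 ≈ 1.5026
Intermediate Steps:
(10907 + 38641)/(M(-213, 155) + 32548) = (10907 + 38641)/(-2*(-213) + 32548) = 49548/(426 + 32548) = 49548/32974 = 49548*(1/32974) = 24774/16487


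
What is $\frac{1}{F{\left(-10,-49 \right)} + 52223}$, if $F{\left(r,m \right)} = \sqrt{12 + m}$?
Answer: $\frac{52223}{2727241766} - \frac{i \sqrt{37}}{2727241766} \approx 1.9149 \cdot 10^{-5} - 2.2304 \cdot 10^{-9} i$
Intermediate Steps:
$\frac{1}{F{\left(-10,-49 \right)} + 52223} = \frac{1}{\sqrt{12 - 49} + 52223} = \frac{1}{\sqrt{-37} + 52223} = \frac{1}{i \sqrt{37} + 52223} = \frac{1}{52223 + i \sqrt{37}}$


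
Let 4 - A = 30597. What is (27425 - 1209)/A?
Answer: -26216/30593 ≈ -0.85693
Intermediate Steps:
A = -30593 (A = 4 - 1*30597 = 4 - 30597 = -30593)
(27425 - 1209)/A = (27425 - 1209)/(-30593) = 26216*(-1/30593) = -26216/30593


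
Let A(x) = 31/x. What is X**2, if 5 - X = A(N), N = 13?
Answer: 1156/169 ≈ 6.8402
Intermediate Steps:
X = 34/13 (X = 5 - 31/13 = 34/13 ≈ 2.6154)
X**2 = (34/13)**2 = 1156/169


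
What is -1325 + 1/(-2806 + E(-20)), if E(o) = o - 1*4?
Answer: -3749751/2830 ≈ -1325.0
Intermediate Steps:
E(o) = -4 + o (E(o) = o - 4 = -4 + o)
-1325 + 1/(-2806 + E(-20)) = -1325 + 1/(-2806 + (-4 - 20)) = -1325 + 1/(-2806 - 24) = -1325 + 1/(-2830) = -1325 - 1/2830 = -3749751/2830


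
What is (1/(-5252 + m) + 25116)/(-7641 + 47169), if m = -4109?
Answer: 235110875/370021608 ≈ 0.63540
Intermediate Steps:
(1/(-5252 + m) + 25116)/(-7641 + 47169) = (1/(-5252 - 4109) + 25116)/(-7641 + 47169) = (1/(-9361) + 25116)/39528 = (-1/9361 + 25116)*(1/39528) = (235110875/9361)*(1/39528) = 235110875/370021608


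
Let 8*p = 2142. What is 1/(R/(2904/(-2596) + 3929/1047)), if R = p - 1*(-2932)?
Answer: 650836/790632627 ≈ 0.00082318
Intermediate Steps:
p = 1071/4 (p = (⅛)*2142 = 1071/4 ≈ 267.75)
R = 12799/4 (R = 1071/4 - 1*(-2932) = 1071/4 + 2932 = 12799/4 ≈ 3199.8)
1/(R/(2904/(-2596) + 3929/1047)) = 1/(12799/(4*(2904/(-2596) + 3929/1047))) = 1/(12799/(4*(2904*(-1/2596) + 3929*(1/1047)))) = 1/(12799/(4*(-66/59 + 3929/1047))) = 1/(12799/(4*(162709/61773))) = 1/((12799/4)*(61773/162709)) = 1/(790632627/650836) = 650836/790632627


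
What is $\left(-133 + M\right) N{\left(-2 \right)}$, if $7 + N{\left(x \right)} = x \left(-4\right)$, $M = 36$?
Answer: $-97$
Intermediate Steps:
$N{\left(x \right)} = -7 - 4 x$ ($N{\left(x \right)} = -7 + x \left(-4\right) = -7 - 4 x$)
$\left(-133 + M\right) N{\left(-2 \right)} = \left(-133 + 36\right) \left(-7 - -8\right) = - 97 \left(-7 + 8\right) = \left(-97\right) 1 = -97$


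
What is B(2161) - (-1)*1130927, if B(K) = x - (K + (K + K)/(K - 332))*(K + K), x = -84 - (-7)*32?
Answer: -15032529159/1829 ≈ -8.2190e+6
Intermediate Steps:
x = 140 (x = -84 - 1*(-224) = -84 + 224 = 140)
B(K) = 140 - 2*K*(K + 2*K/(-332 + K)) (B(K) = 140 - (K + (K + K)/(K - 332))*(K + K) = 140 - (K + (2*K)/(-332 + K))*2*K = 140 - (K + 2*K/(-332 + K))*2*K = 140 - 2*K*(K + 2*K/(-332 + K)))
B(2161) - (-1)*1130927 = 2*(-23240 - 1*2161**3 + 70*2161 + 330*2161**2)/(-332 + 2161) - (-1)*1130927 = 2*(-23240 - 1*10091699281 + 151270 + 330*4669921)/1829 - 1*(-1130927) = 2*(1/1829)*(-23240 - 10091699281 + 151270 + 1541073930) + 1130927 = 2*(1/1829)*(-8550497321) + 1130927 = -17100994642/1829 + 1130927 = -15032529159/1829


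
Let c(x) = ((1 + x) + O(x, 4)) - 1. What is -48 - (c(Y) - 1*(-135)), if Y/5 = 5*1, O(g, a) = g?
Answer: -233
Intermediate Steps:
Y = 25 (Y = 5*(5*1) = 5*5 = 25)
c(x) = 2*x (c(x) = ((1 + x) + x) - 1 = (1 + 2*x) - 1 = 2*x)
-48 - (c(Y) - 1*(-135)) = -48 - (2*25 - 1*(-135)) = -48 - (50 + 135) = -48 - 1*185 = -48 - 185 = -233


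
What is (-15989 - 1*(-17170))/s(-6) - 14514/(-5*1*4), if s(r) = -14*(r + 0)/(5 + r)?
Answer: 298889/420 ≈ 711.64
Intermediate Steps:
s(r) = -14*r/(5 + r)
(-15989 - 1*(-17170))/s(-6) - 14514/(-5*1*4) = (-15989 - 1*(-17170))/((-14*(-6)/(5 - 6))) - 14514/(-5*1*4) = (-15989 + 17170)/((-14*(-6)/(-1))) - 14514/((-5*4)) = 1181/((-14*(-6)*(-1))) - 14514/(-20) = 1181/(-84) - 14514*(-1/20) = 1181*(-1/84) + 7257/10 = -1181/84 + 7257/10 = 298889/420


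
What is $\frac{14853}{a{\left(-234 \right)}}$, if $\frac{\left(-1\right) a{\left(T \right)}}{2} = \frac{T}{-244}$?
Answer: $- \frac{302011}{39} \approx -7743.9$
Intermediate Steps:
$a{\left(T \right)} = \frac{T}{122}$ ($a{\left(T \right)} = - 2 \frac{T}{-244} = - 2 T \left(- \frac{1}{244}\right) = - 2 \left(- \frac{T}{244}\right) = \frac{T}{122}$)
$\frac{14853}{a{\left(-234 \right)}} = \frac{14853}{\frac{1}{122} \left(-234\right)} = \frac{14853}{- \frac{117}{61}} = 14853 \left(- \frac{61}{117}\right) = - \frac{302011}{39}$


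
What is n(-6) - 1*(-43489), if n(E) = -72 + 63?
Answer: 43480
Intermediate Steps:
n(E) = -9
n(-6) - 1*(-43489) = -9 - 1*(-43489) = -9 + 43489 = 43480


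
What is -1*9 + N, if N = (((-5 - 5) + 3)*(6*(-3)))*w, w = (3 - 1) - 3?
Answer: -135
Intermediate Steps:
w = -1 (w = 2 - 3 = -1)
N = -126 (N = (((-5 - 5) + 3)*(6*(-3)))*(-1) = ((-10 + 3)*(-18))*(-1) = -7*(-18)*(-1) = 126*(-1) = -126)
-1*9 + N = -1*9 - 126 = -9 - 126 = -135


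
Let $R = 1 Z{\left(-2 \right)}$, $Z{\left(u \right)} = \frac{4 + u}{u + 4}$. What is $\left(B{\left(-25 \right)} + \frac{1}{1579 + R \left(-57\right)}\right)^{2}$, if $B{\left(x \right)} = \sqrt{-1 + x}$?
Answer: $- \frac{60228583}{2316484} + \frac{i \sqrt{26}}{761} \approx -26.0 + 0.0067004 i$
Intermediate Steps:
$Z{\left(u \right)} = 1$ ($Z{\left(u \right)} = \frac{4 + u}{4 + u} = 1$)
$R = 1$ ($R = 1 \cdot 1 = 1$)
$\left(B{\left(-25 \right)} + \frac{1}{1579 + R \left(-57\right)}\right)^{2} = \left(\sqrt{-1 - 25} + \frac{1}{1579 + 1 \left(-57\right)}\right)^{2} = \left(\sqrt{-26} + \frac{1}{1579 - 57}\right)^{2} = \left(i \sqrt{26} + \frac{1}{1522}\right)^{2} = \left(\frac{1}{1522} + i \sqrt{26}\right)^{2}$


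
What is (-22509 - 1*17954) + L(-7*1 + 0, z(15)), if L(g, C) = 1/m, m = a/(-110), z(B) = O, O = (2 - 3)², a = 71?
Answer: -2872983/71 ≈ -40465.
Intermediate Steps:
O = 1 (O = (-1)² = 1)
z(B) = 1
m = -71/110 (m = 71/(-110) = 71*(-1/110) = -71/110 ≈ -0.64545)
L(g, C) = -110/71 (L(g, C) = 1/(-71/110) = -110/71)
(-22509 - 1*17954) + L(-7*1 + 0, z(15)) = (-22509 - 1*17954) - 110/71 = (-22509 - 17954) - 110/71 = -40463 - 110/71 = -2872983/71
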